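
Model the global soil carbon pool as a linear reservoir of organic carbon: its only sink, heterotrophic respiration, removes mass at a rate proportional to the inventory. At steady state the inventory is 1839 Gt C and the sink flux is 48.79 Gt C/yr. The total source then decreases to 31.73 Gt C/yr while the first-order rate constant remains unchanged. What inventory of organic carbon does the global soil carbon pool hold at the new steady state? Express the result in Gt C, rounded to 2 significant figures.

Rate constant k = F/M = 48.79 / 1839 = 0.02653 yr⁻¹.
At the new steady state, source = k·M_new ⇒ M_new = 31.73 / 0.02653 = 1196 Gt C.
(Equivalently M_new = M × F_new/F_old = 1839 × 31.73/48.79.)

1200 Gt C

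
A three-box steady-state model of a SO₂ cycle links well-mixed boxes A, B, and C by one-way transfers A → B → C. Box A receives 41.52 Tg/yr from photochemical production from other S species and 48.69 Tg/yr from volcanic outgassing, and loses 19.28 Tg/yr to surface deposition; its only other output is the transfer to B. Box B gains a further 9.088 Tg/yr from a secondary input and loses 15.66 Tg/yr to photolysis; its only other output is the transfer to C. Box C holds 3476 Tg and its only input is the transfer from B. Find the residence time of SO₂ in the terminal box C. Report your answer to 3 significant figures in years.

Box A: F(A→B) = (41.52 + 48.69) − 19.28 = 70.930 Tg/yr.
Box B: F(B→C) = (70.930 + 9.088) − 15.66 = 64.358 Tg/yr.
Box C throughput = its input = 64.358 Tg/yr; τ = 3476 / 64.358 = 54.01 yr.

54.0 yr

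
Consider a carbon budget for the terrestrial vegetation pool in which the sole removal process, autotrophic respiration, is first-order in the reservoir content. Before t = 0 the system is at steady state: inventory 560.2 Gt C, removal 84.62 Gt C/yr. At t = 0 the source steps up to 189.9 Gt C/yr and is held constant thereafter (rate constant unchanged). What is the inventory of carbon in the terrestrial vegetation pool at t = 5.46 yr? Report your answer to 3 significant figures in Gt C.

952 Gt C

Residence time τ = M₀/F₀ = 6.620 yr. The eventual steady state is M_∞ = M₀·(F₁/F₀) = 560.2 × 189.9/84.62 = 1257.2 Gt C.
The anomaly ΔM(t) = M(t) − M_∞ decays as ΔM₀·e^(−t/τ) with ΔM₀ = 560.2 − 1257.2 = −697.0 Gt C.
At t = 5.46 yr, e^(−t/τ) = e^(−0.8248) = 0.4383, so ΔM = −305.5 Gt C and M = 1257.2 − 305.5 = 951.66 Gt C.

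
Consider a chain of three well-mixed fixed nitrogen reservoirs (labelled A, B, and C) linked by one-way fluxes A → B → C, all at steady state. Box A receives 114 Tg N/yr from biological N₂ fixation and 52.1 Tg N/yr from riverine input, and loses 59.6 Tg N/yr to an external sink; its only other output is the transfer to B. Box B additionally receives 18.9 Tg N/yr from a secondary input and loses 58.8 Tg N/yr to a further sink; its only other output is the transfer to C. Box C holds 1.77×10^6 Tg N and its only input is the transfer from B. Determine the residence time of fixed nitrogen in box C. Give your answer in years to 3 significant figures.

26600 yr

Box A: F(A→B) = (114 + 52.1) − 59.6 = 106.50 Tg N/yr.
Box B: F(B→C) = (106.50 + 18.9) − 58.8 = 66.600 Tg N/yr.
Box C throughput = its input = 66.600 Tg N/yr; τ = 1.77×10^6 / 66.600 = 26580 yr.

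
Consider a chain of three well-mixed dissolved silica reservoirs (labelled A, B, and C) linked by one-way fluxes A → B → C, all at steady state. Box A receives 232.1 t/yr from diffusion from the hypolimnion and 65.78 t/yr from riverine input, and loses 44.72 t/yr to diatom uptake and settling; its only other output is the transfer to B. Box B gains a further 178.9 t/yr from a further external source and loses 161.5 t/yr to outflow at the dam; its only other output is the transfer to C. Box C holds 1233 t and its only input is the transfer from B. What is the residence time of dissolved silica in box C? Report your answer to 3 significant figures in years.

Box A: F(A→B) = (232.1 + 65.78) − 44.72 = 253.16 t/yr.
Box B: F(B→C) = (253.16 + 178.9) − 161.5 = 270.56 t/yr.
Box C throughput = its input = 270.56 t/yr; τ = 1233 / 270.56 = 4.557 yr.

4.56 yr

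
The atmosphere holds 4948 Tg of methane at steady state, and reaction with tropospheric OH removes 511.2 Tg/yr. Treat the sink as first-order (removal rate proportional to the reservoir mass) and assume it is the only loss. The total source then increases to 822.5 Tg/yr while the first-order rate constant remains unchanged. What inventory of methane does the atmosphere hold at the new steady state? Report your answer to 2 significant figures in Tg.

8000 Tg

Rate constant k = F/M = 511.2 / 4948 = 0.1033 yr⁻¹.
At the new steady state, source = k·M_new ⇒ M_new = 822.5 / 0.1033 = 7961 Tg.
(Equivalently M_new = M × F_new/F_old = 4948 × 822.5/511.2.)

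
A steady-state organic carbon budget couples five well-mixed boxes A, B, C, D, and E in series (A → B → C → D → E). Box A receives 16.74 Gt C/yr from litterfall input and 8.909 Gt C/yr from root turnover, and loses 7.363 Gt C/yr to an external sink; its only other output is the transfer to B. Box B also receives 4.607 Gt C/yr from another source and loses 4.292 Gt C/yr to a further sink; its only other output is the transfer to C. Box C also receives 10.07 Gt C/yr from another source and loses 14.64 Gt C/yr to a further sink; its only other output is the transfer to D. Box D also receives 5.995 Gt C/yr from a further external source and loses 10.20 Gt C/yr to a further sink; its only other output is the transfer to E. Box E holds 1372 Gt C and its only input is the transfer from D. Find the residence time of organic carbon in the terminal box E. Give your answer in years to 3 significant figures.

Box A: F(A→B) = (16.74 + 8.909) − 7.363 = 18.286 Gt C/yr.
Box B: F(B→C) = (18.286 + 4.607) − 4.292 = 18.601 Gt C/yr.
Box C: F(C→D) = (18.601 + 10.07) − 14.64 = 14.031 Gt C/yr.
Box D: F(D→E) = (14.031 + 5.995) − 10.20 = 9.8260 Gt C/yr.
Box E throughput = its input = 9.8260 Gt C/yr; τ = 1372 / 9.8260 = 139.6 yr.

140 yr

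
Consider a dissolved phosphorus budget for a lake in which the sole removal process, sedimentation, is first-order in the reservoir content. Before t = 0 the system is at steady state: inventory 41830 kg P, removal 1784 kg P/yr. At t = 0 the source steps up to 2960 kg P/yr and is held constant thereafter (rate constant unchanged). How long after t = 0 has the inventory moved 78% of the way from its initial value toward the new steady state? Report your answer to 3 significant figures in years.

35.5 yr

τ = M₀/F₀ = 41830/1784 = 23.45 yr.
The remaining gap fraction is e^(−t/τ); 78% covered ⇒ e^(−t/τ) = 0.220.
t = −τ ln(0.220) = 23.45 × 1.514 = 35.50 yr.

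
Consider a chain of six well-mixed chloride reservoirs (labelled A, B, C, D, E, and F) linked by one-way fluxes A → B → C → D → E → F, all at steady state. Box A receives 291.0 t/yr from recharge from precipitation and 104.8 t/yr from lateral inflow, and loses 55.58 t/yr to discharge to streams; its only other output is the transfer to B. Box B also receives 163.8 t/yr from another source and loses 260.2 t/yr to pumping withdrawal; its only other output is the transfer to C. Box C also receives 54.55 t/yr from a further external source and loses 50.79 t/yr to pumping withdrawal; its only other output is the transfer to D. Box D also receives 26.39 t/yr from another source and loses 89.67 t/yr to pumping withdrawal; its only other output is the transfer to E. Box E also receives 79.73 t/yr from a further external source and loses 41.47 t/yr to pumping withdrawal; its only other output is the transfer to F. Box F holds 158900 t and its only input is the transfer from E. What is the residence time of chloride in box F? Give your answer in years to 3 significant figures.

Box A: F(A→B) = (291.0 + 104.8) − 55.58 = 340.22 t/yr.
Box B: F(B→C) = (340.22 + 163.8) − 260.2 = 243.82 t/yr.
Box C: F(C→D) = (243.82 + 54.55) − 50.79 = 247.58 t/yr.
Box D: F(D→E) = (247.58 + 26.39) − 89.67 = 184.30 t/yr.
Box E: F(E→F) = (184.30 + 79.73) − 41.47 = 222.56 t/yr.
Box F throughput = its input = 222.56 t/yr; τ = 158900 / 222.56 = 714.0 yr.

714 yr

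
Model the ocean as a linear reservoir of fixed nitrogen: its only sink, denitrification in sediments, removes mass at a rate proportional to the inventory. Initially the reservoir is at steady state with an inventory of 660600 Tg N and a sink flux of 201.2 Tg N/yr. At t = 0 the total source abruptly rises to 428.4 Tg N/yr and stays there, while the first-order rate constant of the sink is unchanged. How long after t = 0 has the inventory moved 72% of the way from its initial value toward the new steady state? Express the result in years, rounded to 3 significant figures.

4180 yr

τ = M₀/F₀ = 660600/201.2 = 3283 yr.
The remaining gap fraction is e^(−t/τ); 72% covered ⇒ e^(−t/τ) = 0.280.
t = −τ ln(0.280) = 3283 × 1.273 = 4180 yr.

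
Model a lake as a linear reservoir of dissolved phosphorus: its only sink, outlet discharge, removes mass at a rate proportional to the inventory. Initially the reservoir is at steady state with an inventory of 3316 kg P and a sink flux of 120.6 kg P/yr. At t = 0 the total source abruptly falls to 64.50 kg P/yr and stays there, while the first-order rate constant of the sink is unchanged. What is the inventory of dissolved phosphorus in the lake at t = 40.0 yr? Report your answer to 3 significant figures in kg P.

2130 kg P

The sink rate constant is k = F₀/M₀ = 120.6/3316 = 0.03637 yr⁻¹.
Solving dM/dt = F₁ − kM with M(0) = M₀ gives M(t) = F₁/k + (M₀ − F₁/k)·e^(−kt).
F₁/k = 64.50/0.03637 = 1773.5 kg P; kt = 0.03637 × 40.0 = 1.455, e^(−kt) = 0.2335.
M(40.0) = 1773.5 + (3316 − 1773.5) × 0.2335 = 1773.5 + 360.1 = 2133.6 kg P.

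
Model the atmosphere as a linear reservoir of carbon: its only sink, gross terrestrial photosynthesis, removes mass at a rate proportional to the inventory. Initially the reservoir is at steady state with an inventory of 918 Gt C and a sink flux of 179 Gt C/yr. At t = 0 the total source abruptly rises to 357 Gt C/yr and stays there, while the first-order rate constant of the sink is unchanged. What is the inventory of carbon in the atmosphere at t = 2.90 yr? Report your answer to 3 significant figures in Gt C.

The sink rate constant is k = F₀/M₀ = 179/918 = 0.1950 yr⁻¹.
Solving dM/dt = F₁ − kM with M(0) = M₀ gives M(t) = F₁/k + (M₀ − F₁/k)·e^(−kt).
F₁/k = 357/0.1950 = 1830.9 Gt C; kt = 0.1950 × 2.90 = 0.5655, e^(−kt) = 0.5681.
M(2.90) = 1830.9 + (918 − 1830.9) × 0.5681 = 1830.9 − 518.6 = 1312.3 Gt C.

1310 Gt C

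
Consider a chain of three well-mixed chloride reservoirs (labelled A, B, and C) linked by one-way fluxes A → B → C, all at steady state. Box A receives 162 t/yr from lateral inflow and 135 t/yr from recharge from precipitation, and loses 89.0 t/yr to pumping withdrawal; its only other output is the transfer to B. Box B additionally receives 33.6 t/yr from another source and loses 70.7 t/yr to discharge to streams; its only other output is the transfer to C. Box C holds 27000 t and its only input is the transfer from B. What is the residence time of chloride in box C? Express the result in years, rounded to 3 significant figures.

Box A: F(A→B) = (162 + 135) − 89.0 = 208.00 t/yr.
Box B: F(B→C) = (208.00 + 33.6) − 70.7 = 170.90 t/yr.
Box C throughput = its input = 170.90 t/yr; τ = 27000 / 170.90 = 158.0 yr.

158 yr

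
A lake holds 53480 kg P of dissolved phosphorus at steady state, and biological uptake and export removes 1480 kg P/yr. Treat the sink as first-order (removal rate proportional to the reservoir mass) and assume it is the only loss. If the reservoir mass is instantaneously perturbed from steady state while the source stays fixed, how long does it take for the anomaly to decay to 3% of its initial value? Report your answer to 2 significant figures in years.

130 yr

For a linear reservoir the anomaly decays as exp(−t/τ) with τ = M/F = 53480/1480 = 36.14 yr.
exp(−t/τ) = 0.03 ⇒ t = −τ ln(0.03) = 36.14 × 3.507 = 126.7 yr.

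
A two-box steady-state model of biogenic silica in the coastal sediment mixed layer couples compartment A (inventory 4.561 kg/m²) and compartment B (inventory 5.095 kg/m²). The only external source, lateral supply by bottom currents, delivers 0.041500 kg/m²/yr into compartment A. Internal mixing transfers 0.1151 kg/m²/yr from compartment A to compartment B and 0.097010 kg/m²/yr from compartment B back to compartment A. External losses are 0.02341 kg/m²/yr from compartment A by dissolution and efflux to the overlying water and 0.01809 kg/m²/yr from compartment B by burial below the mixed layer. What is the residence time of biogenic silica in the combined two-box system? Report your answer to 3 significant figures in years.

233 yr

For the system as a whole, the A↔B exchange is internal and contributes nothing to the throughput; only the external sinks remove mass.
M_total = 4.561 + 5.095 = 9.6560 kg/m².
ΣF_external_out = 0.02341 + 0.01809 = 0.041500 kg/m²/yr.
τ = M_total / ΣF_ext = 9.6560 / 0.041500 = 232.7 yr.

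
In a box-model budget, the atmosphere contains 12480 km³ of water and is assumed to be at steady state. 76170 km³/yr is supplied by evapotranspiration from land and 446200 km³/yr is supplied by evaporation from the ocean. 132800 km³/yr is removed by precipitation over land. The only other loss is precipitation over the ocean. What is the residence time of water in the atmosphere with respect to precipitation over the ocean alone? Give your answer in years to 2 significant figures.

At steady state ΣF_in = ΣF_out.
ΣF_in = 76170 + 446200 = 522370 km³/yr.
Precipitation over the ocean flux = ΣF_in − (132800) = 522370 − 132800 = 389600 km³/yr.
τ = M / F = 12480 / 389600 = 0.03204 yr.

0.032 yr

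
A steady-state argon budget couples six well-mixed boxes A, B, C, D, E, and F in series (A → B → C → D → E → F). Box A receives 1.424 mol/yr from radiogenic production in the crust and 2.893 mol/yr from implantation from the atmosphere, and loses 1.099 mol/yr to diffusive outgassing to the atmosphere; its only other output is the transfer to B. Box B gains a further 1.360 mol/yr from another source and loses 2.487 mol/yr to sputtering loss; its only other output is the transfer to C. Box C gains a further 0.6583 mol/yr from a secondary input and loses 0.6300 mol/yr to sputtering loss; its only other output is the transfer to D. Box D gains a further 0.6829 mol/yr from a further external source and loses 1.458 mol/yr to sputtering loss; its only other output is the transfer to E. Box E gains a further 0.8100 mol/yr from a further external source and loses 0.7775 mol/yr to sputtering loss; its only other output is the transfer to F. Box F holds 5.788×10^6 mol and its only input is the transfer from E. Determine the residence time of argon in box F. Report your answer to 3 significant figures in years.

Box A: F(A→B) = (1.424 + 2.893) − 1.099 = 3.2180 mol/yr.
Box B: F(B→C) = (3.2180 + 1.360) − 2.487 = 2.0910 mol/yr.
Box C: F(C→D) = (2.0910 + 0.6583) − 0.6300 = 2.1193 mol/yr.
Box D: F(D→E) = (2.1193 + 0.6829) − 1.458 = 1.3442 mol/yr.
Box E: F(E→F) = (1.3442 + 0.8100) − 0.7775 = 1.3767 mol/yr.
Box F throughput = its input = 1.3767 mol/yr; τ = 5.788×10^6 / 1.3767 = 4.204×10^6 yr.

4.20×10^6 yr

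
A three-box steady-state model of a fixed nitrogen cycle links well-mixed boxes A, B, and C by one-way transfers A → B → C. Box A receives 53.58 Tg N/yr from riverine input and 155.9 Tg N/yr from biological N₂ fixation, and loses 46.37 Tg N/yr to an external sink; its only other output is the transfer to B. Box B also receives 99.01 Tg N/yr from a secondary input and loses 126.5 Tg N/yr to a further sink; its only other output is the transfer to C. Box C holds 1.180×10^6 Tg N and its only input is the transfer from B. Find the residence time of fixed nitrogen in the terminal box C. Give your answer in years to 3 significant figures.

Box A: F(A→B) = (53.58 + 155.9) − 46.37 = 163.11 Tg N/yr.
Box B: F(B→C) = (163.11 + 99.01) − 126.5 = 135.62 Tg N/yr.
Box C throughput = its input = 135.62 Tg N/yr; τ = 1.180×10^6 / 135.62 = 8701 yr.

8700 yr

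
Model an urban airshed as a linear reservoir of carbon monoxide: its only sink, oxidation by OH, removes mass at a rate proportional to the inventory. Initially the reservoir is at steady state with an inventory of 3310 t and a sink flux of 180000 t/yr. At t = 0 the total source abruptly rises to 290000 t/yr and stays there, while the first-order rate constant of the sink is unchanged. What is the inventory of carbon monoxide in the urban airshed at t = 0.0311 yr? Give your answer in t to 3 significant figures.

The sink rate constant is k = F₀/M₀ = 180000/3310 = 54.38 yr⁻¹.
Solving dM/dt = F₁ − kM with M(0) = M₀ gives M(t) = F₁/k + (M₀ − F₁/k)·e^(−kt).
F₁/k = 290000/54.38 = 5332.8 t; kt = 54.38 × 0.0311 = 1.691, e^(−kt) = 0.1843.
M(0.0311) = 5332.8 + (3310 − 5332.8) × 0.1843 = 5332.8 − 372.8 = 4960.0 t.

4960 t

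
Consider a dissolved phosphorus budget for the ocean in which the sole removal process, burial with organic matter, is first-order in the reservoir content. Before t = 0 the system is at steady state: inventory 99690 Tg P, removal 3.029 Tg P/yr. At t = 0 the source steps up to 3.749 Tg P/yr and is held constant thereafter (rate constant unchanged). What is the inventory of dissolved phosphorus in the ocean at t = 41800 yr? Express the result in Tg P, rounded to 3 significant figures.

Residence time τ = M₀/F₀ = 32910 yr. The eventual steady state is M_∞ = M₀·(F₁/F₀) = 99690 × 3.749/3.029 = 123390 Tg P.
The anomaly ΔM(t) = M(t) − M_∞ decays as ΔM₀·e^(−t/τ) with ΔM₀ = 99690 − 123390 = −23700 Tg P.
At t = 41800 yr, e^(−t/τ) = e^(−1.270) = 0.2808, so ΔM = −6654 Tg P and M = 123390 − 6654 = 116730 Tg P.

117000 Tg P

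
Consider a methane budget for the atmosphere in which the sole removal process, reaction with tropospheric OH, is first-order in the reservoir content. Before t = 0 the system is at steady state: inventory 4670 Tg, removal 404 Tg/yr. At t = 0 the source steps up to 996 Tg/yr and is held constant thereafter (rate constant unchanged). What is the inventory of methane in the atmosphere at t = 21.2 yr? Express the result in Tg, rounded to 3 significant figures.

The sink rate constant is k = F₀/M₀ = 404/4670 = 0.08651 yr⁻¹.
Solving dM/dt = F₁ − kM with M(0) = M₀ gives M(t) = F₁/k + (M₀ − F₁/k)·e^(−kt).
F₁/k = 996/0.08651 = 11513 Tg; kt = 0.08651 × 21.2 = 1.834, e^(−kt) = 0.1598.
M(21.2) = 11513 + (4670 − 11513) × 0.1598 = 11513 − 1093 = 10420 Tg.

10400 Tg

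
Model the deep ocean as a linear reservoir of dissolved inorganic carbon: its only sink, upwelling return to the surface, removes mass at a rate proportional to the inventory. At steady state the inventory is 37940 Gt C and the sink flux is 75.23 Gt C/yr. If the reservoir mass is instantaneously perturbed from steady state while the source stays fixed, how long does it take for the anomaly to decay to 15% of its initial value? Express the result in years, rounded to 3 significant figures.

957 yr

For a linear reservoir the anomaly decays as exp(−t/τ) with τ = M/F = 37940/75.23 = 504.3 yr.
exp(−t/τ) = 0.15 ⇒ t = −τ ln(0.15) = 504.3 × 1.897 = 956.8 yr.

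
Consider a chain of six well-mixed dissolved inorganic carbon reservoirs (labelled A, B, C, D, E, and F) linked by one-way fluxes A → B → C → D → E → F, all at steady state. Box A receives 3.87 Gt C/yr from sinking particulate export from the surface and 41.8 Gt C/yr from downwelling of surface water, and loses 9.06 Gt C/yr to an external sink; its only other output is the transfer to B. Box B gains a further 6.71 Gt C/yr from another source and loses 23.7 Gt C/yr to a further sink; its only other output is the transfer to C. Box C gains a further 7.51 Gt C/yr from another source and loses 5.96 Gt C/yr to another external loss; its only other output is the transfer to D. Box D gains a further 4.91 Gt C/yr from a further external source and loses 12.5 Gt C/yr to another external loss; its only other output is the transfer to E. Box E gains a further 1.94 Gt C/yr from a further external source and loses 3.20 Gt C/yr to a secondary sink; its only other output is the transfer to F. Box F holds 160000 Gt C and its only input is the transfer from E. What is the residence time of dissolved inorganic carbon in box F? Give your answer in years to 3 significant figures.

13000 yr

Box A: F(A→B) = (3.87 + 41.8) − 9.06 = 36.610 Gt C/yr.
Box B: F(B→C) = (36.610 + 6.71) − 23.7 = 19.620 Gt C/yr.
Box C: F(C→D) = (19.620 + 7.51) − 5.96 = 21.170 Gt C/yr.
Box D: F(D→E) = (21.170 + 4.91) − 12.5 = 13.580 Gt C/yr.
Box E: F(E→F) = (13.580 + 1.94) − 3.20 = 12.320 Gt C/yr.
Box F throughput = its input = 12.320 Gt C/yr; τ = 160000 / 12.320 = 12990 yr.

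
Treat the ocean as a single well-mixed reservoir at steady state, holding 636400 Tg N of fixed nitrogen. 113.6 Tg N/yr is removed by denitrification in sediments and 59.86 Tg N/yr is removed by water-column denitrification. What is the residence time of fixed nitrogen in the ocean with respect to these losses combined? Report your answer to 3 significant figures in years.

Total removal = 113.6 + 59.86 = 173.46 Tg N/yr.
τ = M / ΣF_out = 636400 / 173.46 = 3669 yr.

3670 yr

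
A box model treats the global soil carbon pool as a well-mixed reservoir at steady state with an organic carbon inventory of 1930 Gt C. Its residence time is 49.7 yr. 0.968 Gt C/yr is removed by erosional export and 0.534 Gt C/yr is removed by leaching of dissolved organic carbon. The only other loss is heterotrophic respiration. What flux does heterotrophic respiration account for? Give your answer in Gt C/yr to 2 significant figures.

37 Gt C/yr

Total removal F = M/τ = 1930 / 49.7 = 38.83 Gt C/yr.
Heterotrophic respiration = F − (0.968 + 0.534) = 38.83 − 1.502 = 37.33 Gt C/yr.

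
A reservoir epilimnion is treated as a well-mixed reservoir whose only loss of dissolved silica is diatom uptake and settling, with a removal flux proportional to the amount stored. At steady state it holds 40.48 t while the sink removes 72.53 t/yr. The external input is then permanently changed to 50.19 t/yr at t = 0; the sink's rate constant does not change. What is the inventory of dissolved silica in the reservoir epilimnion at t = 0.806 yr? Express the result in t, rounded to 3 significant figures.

31.0 t

Residence time τ = M₀/F₀ = 0.5581 yr. The eventual steady state is M_∞ = M₀·(F₁/F₀) = 40.48 × 50.19/72.53 = 28.012 t.
The anomaly ΔM(t) = M(t) − M_∞ decays as ΔM₀·e^(−t/τ) with ΔM₀ = 40.48 − 28.012 = 12.47 t.
At t = 0.806 yr, e^(−t/τ) = e^(−1.444) = 0.2359, so ΔM = 2.942 t and M = 28.012 + 2.942 = 30.954 t.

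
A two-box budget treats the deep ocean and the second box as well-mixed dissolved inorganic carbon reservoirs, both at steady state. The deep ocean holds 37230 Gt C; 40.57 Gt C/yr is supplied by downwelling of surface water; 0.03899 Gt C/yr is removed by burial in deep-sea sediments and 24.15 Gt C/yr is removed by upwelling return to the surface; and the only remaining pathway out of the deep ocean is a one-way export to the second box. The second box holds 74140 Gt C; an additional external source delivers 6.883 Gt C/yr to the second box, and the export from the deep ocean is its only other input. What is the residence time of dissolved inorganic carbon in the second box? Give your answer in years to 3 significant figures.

Balance the deep ocean: ΣF_in = 40.570 Gt C/yr.
Export to the second box = ΣF_in − (0.03899 + 24.15) = 16.381 Gt C/yr.
Total input to the second box = 16.381 + 6.883 = 23.264 Gt C/yr; at steady state this equals its total output.
τ = M / F = 74140 / 23.264 = 3187 yr.

3190 yr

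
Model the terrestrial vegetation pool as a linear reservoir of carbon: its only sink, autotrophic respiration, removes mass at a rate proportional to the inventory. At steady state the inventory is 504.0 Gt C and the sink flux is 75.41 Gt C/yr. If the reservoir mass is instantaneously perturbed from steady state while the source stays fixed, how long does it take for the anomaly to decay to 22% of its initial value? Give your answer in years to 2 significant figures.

10 yr

For a linear reservoir the anomaly decays as exp(−t/τ) with τ = M/F = 504.0/75.41 = 6.683 yr.
exp(−t/τ) = 0.22 ⇒ t = −τ ln(0.22) = 6.683 × 1.514 = 10.12 yr.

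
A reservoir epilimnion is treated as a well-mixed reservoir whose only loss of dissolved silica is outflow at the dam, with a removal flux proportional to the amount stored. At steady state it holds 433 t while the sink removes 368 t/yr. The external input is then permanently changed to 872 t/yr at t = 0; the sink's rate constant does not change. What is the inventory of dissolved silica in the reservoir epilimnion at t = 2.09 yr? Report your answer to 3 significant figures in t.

τ = M₀/F₀ = 433/368 = 1.177 yr; rate constant k = 1/τ.
New steady state M_∞ = F₁/k = F₁·τ = 872 × 1.177 = 1026.0 t.
M(t) = M_∞ + (M₀ − M_∞)·e^(−t/τ); t/τ = 2.09/1.177 = 1.776, so e^(−t/τ) = 0.1693.
M(t) = 1026.0 − 593.0 × 0.1693 = 925.64 t.

926 t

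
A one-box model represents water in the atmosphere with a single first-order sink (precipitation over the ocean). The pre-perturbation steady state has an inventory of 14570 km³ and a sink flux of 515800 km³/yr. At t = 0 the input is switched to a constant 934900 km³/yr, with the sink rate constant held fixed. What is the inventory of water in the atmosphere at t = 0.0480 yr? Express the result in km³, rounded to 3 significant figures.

The sink rate constant is k = F₀/M₀ = 515800/14570 = 35.40 yr⁻¹.
Solving dM/dt = F₁ − kM with M(0) = M₀ gives M(t) = F₁/k + (M₀ − F₁/k)·e^(−kt).
F₁/k = 934900/35.40 = 26408 km³; kt = 35.40 × 0.0480 = 1.699, e^(−kt) = 0.1828.
M(0.0480) = 26408 + (14570 − 26408) × 0.1828 = 26408 − 2164 = 24244 km³.

24200 km³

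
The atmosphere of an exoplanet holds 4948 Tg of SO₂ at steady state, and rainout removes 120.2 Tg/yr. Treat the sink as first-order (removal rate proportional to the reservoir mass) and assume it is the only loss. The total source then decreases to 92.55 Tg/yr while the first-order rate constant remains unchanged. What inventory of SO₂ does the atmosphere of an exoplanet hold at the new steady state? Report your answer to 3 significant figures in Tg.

3810 Tg

Rate constant k = F/M = 120.2 / 4948 = 0.02429 yr⁻¹.
At the new steady state, source = k·M_new ⇒ M_new = 92.55 / 0.02429 = 3810 Tg.
(Equivalently M_new = M × F_new/F_old = 4948 × 92.55/120.2.)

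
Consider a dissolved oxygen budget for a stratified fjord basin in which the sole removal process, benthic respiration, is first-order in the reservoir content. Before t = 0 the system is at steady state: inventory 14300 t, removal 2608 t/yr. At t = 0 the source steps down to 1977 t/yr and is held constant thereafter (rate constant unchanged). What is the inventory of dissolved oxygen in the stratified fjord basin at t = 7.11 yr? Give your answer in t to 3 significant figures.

The sink rate constant is k = F₀/M₀ = 2608/14300 = 0.1824 yr⁻¹.
Solving dM/dt = F₁ − kM with M(0) = M₀ gives M(t) = F₁/k + (M₀ − F₁/k)·e^(−kt).
F₁/k = 1977/0.1824 = 10840 t; kt = 0.1824 × 7.11 = 1.297, e^(−kt) = 0.2734.
M(7.11) = 10840 + (14300 − 10840) × 0.2734 = 10840 + 946.0 = 11786 t.

11800 t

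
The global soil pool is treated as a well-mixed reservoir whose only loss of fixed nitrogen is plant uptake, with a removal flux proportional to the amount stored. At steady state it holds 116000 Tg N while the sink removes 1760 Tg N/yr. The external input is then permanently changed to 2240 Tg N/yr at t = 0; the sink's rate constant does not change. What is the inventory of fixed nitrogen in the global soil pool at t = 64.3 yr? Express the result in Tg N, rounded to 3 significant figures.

136000 Tg N

τ = M₀/F₀ = 116000/1760 = 65.91 yr; rate constant k = 1/τ.
New steady state M_∞ = F₁/k = F₁·τ = 2240 × 65.91 = 147640 Tg N.
M(t) = M_∞ + (M₀ − M_∞)·e^(−t/τ); t/τ = 64.3/65.91 = 0.9756, so e^(−t/τ) = 0.3770.
M(t) = 147640 − 31640 × 0.3770 = 135710 Tg N.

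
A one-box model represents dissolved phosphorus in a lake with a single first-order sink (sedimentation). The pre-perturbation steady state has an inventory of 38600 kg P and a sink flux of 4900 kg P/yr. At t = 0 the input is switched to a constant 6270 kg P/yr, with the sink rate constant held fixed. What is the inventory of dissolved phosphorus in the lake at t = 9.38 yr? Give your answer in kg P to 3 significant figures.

46100 kg P

The sink rate constant is k = F₀/M₀ = 4900/38600 = 0.1269 yr⁻¹.
Solving dM/dt = F₁ − kM with M(0) = M₀ gives M(t) = F₁/k + (M₀ − F₁/k)·e^(−kt).
F₁/k = 6270/0.1269 = 49392 kg P; kt = 0.1269 × 9.38 = 1.191, e^(−kt) = 0.3040.
M(9.38) = 49392 + (38600 − 49392) × 0.3040 = 49392 − 3281 = 46111 kg P.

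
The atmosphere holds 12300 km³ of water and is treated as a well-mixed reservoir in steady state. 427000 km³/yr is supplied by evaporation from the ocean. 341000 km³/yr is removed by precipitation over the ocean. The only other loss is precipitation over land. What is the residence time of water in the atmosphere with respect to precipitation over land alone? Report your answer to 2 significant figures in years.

At steady state ΣF_in = ΣF_out.
ΣF_in = 427000 km³/yr.
Precipitation over land flux = ΣF_in − (341000) = 427000 − 341000 = 86000 km³/yr.
τ = M / F = 12300 / 86000 = 0.1430 yr.

0.14 yr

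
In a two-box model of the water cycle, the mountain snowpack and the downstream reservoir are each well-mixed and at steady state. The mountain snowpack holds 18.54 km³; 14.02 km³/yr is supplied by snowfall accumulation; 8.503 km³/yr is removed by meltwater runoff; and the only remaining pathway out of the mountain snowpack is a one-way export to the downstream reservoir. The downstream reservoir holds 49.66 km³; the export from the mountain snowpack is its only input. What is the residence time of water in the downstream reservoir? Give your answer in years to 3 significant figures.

9.00 yr

Balance the mountain snowpack: ΣF_in = 14.020 km³/yr.
Export to the downstream reservoir = ΣF_in − (8.503) = 5.5170 km³/yr.
At steady state the output of the downstream reservoir equals its input, 5.5170 km³/yr.
τ = M / F = 49.66 / 5.5170 = 9.001 yr.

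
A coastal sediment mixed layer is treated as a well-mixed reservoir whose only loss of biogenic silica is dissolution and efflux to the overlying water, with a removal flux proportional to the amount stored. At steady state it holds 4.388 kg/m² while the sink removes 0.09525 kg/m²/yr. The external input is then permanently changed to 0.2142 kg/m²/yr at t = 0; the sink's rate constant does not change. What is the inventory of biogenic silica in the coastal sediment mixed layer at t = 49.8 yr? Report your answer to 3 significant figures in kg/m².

8.01 kg/m²

The sink rate constant is k = F₀/M₀ = 0.09525/4.388 = 0.02171 yr⁻¹.
Solving dM/dt = F₁ − kM with M(0) = M₀ gives M(t) = F₁/k + (M₀ − F₁/k)·e^(−kt).
F₁/k = 0.2142/0.02171 = 9.8678 kg/m²; kt = 0.02171 × 49.8 = 1.081, e^(−kt) = 0.3393.
M(49.8) = 9.8678 + (4.388 − 9.8678) × 0.3393 = 9.8678 − 1.859 = 8.0088 kg/m².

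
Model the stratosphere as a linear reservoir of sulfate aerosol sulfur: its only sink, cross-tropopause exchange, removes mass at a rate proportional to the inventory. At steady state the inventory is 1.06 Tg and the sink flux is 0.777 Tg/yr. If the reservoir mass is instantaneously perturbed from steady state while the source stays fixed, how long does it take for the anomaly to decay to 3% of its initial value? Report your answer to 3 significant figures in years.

For a linear reservoir the anomaly decays as exp(−t/τ) with τ = M/F = 1.06/0.777 = 1.364 yr.
exp(−t/τ) = 0.03 ⇒ t = −τ ln(0.03) = 1.364 × 3.507 = 4.784 yr.

4.78 yr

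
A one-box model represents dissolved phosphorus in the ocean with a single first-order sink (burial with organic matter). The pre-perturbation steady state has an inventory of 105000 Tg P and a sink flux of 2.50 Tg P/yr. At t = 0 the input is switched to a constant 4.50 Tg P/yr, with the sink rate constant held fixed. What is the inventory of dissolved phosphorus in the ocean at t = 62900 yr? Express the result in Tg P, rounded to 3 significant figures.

τ = M₀/F₀ = 105000/2.50 = 42000 yr; rate constant k = 1/τ.
New steady state M_∞ = F₁/k = F₁·τ = 4.50 × 42000 = 189000 Tg P.
M(t) = M_∞ + (M₀ − M_∞)·e^(−t/τ); t/τ = 62900/42000 = 1.498, so e^(−t/τ) = 0.2237.
M(t) = 189000 − 84000 × 0.2237 = 170210 Tg P.

170000 Tg P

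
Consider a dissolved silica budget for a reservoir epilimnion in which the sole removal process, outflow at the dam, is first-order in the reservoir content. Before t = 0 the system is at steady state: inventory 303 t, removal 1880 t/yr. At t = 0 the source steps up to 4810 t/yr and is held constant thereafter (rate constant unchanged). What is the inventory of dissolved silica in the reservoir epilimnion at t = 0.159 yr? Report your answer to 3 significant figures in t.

599 t

Residence time τ = M₀/F₀ = 0.1612 yr. The eventual steady state is M_∞ = M₀·(F₁/F₀) = 303 × 4810/1880 = 775.23 t.
The anomaly ΔM(t) = M(t) − M_∞ decays as ΔM₀·e^(−t/τ) with ΔM₀ = 303 − 775.23 = −472.2 t.
At t = 0.159 yr, e^(−t/τ) = e^(−0.9865) = 0.3729, so ΔM = −176.1 t and M = 775.23 − 176.1 = 599.15 t.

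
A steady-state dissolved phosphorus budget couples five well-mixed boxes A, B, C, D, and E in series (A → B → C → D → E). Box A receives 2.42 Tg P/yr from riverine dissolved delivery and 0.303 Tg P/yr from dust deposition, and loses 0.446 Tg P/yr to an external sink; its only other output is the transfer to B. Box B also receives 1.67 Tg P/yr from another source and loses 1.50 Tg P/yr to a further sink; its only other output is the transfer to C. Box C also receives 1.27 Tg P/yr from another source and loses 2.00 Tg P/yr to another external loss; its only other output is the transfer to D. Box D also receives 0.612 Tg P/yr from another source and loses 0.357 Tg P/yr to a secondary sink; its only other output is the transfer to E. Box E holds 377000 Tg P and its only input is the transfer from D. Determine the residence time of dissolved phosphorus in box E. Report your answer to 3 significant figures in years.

191000 yr

Box A: F(A→B) = (2.42 + 0.303) − 0.446 = 2.2770 Tg P/yr.
Box B: F(B→C) = (2.2770 + 1.67) − 1.50 = 2.4470 Tg P/yr.
Box C: F(C→D) = (2.4470 + 1.27) − 2.00 = 1.7170 Tg P/yr.
Box D: F(D→E) = (1.7170 + 0.612) − 0.357 = 1.9720 Tg P/yr.
Box E throughput = its input = 1.9720 Tg P/yr; τ = 377000 / 1.9720 = 191200 yr.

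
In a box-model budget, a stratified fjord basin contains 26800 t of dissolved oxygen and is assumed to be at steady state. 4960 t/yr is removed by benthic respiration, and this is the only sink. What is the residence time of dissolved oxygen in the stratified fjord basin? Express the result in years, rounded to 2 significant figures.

5.4 yr

τ = M / F = 26800 / 4960 = 5.403 yr.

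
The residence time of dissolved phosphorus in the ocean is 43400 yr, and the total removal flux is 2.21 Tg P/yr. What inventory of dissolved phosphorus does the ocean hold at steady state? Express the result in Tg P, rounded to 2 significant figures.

96000 Tg P

τ = M/F ⇒ M = τ × F = 43400 × 2.21 = 95910 Tg P.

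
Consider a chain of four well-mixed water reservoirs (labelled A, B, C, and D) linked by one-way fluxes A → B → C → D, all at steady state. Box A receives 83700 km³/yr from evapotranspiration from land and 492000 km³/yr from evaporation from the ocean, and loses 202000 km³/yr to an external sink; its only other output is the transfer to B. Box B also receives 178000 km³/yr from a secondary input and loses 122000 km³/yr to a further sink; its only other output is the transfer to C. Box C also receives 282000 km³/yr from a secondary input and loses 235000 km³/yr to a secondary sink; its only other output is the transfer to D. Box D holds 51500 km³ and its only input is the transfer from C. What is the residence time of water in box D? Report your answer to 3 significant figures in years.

Box A: F(A→B) = (83700 + 492000) − 202000 = 373700 km³/yr.
Box B: F(B→C) = (373700 + 178000) − 122000 = 429700 km³/yr.
Box C: F(C→D) = (429700 + 282000) − 235000 = 476700 km³/yr.
Box D throughput = its input = 476700 km³/yr; τ = 51500 / 476700 = 0.1080 yr.

0.108 yr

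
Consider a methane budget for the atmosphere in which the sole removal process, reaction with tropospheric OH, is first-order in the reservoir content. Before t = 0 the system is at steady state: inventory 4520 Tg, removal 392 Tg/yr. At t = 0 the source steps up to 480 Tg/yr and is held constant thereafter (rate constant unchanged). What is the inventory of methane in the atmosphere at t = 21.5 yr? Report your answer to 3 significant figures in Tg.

5380 Tg

τ = M₀/F₀ = 4520/392 = 11.53 yr; rate constant k = 1/τ.
New steady state M_∞ = F₁/k = F₁·τ = 480 × 11.53 = 5534.7 Tg.
M(t) = M_∞ + (M₀ − M_∞)·e^(−t/τ); t/τ = 21.5/11.53 = 1.865, so e^(−t/τ) = 0.1550.
M(t) = 5534.7 − 1015 × 0.1550 = 5377.5 Tg.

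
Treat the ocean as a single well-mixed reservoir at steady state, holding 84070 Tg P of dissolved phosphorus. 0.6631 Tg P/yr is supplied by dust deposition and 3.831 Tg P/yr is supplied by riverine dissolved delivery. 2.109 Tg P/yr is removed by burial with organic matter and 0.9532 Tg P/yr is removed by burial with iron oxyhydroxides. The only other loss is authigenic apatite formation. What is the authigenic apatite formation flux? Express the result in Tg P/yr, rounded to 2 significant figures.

1.4 Tg P/yr

At steady state ΣF_in = ΣF_out.
ΣF_in = 0.6631 + 3.831 = 4.4941 Tg P/yr.
Authigenic apatite formation flux = ΣF_in − (2.109 + 0.9532) = 4.4941 − 3.062 = 1.432 Tg P/yr.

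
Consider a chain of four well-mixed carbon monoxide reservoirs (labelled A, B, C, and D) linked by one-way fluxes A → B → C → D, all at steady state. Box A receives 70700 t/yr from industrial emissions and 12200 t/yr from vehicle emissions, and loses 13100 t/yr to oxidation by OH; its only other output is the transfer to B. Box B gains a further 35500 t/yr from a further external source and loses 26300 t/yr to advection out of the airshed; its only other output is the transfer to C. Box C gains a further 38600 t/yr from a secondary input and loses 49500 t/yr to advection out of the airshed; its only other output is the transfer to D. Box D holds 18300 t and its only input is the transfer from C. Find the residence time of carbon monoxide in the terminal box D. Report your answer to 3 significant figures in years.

Box A: F(A→B) = (70700 + 12200) − 13100 = 69800 t/yr.
Box B: F(B→C) = (69800 + 35500) − 26300 = 79000 t/yr.
Box C: F(C→D) = (79000 + 38600) − 49500 = 68100 t/yr.
Box D throughput = its input = 68100 t/yr; τ = 18300 / 68100 = 0.2687 yr.

0.269 yr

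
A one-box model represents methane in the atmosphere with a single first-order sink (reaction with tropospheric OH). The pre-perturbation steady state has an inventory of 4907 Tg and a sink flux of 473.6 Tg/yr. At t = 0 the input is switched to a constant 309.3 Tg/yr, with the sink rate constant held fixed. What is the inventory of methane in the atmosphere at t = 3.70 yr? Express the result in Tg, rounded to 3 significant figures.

Residence time τ = M₀/F₀ = 10.36 yr. The eventual steady state is M_∞ = M₀·(F₁/F₀) = 4907 × 309.3/473.6 = 3204.7 Tg.
The anomaly ΔM(t) = M(t) − M_∞ decays as ΔM₀·e^(−t/τ) with ΔM₀ = 4907 − 3204.7 = 1702 Tg.
At t = 3.70 yr, e^(−t/τ) = e^(−0.3571) = 0.6997, so ΔM = 1191 Tg and M = 3204.7 + 1191 = 4395.8 Tg.

4400 Tg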